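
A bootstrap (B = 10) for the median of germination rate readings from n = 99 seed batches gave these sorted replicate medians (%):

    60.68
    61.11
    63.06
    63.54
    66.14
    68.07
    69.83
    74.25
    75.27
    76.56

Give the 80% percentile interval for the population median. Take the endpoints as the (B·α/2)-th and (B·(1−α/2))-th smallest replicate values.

(60.68, 75.27)

α = 0.20; lower rank = 10 × 0.100 = 1; upper rank = 10 × 0.900 = 9.
The 1st smallest replicate is 60.68; the 9th is 75.27.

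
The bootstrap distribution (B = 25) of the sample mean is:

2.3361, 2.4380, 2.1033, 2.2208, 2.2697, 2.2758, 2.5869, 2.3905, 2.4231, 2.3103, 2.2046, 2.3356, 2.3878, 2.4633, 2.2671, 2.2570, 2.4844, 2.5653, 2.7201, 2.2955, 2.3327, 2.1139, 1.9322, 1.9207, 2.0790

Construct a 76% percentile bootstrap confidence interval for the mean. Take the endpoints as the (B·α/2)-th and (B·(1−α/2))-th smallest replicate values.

(2.0790, 2.4844)

Sorted replicates: 1.9207, 1.9322, 2.0790, 2.1033, 2.1139, 2.2046, 2.2208, 2.2570, 2.2671, 2.2697, 2.2758, 2.2955, 2.3103, 2.3327, 2.3356, 2.3361, 2.3878, 2.3905, 2.4231, 2.4380, 2.4633, 2.4844, 2.5653, 2.5869, 2.7201
α = 0.24; lower rank = 25 × 0.120 = 3; upper rank = 25 × 0.880 = 22.
The 3rd smallest replicate is 2.0790; the 22nd is 2.4844.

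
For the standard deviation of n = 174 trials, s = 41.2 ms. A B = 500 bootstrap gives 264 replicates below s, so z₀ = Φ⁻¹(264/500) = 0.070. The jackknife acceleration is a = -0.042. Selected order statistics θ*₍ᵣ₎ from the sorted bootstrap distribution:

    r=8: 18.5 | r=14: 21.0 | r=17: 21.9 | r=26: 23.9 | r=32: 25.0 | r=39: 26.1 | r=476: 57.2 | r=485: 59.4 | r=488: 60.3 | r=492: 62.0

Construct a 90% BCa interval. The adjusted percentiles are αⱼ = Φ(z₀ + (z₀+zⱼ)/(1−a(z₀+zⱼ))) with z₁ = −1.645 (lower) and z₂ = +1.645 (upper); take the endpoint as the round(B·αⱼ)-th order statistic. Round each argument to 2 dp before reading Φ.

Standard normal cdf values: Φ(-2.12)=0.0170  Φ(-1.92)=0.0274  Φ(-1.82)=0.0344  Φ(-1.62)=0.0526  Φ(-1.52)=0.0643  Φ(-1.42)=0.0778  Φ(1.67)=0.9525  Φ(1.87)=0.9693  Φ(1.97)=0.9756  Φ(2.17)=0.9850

Lower: z₀ + z₁ = 0.070 + (-1.645) = -1.575; 1 − a(z₀+z₁) = 1 − (-0.042)(-1.575) = 0.9338; argument = 0.070 + (-1.575)/0.9338 = -1.6166 → -1.62.
α₁ = Φ(-1.62) = 0.0526; rank = round(500 × 0.0526) = 26; θ*₍26₎ = 23.9.
Upper: z₀ + z₂ = 1.715; 1 − a(z₀+z₂) = 1.0720; argument = 1.6698 → 1.67; α₂ = 0.9525; rank = 476; θ*₍476₎ = 57.2.

(23.9, 57.2)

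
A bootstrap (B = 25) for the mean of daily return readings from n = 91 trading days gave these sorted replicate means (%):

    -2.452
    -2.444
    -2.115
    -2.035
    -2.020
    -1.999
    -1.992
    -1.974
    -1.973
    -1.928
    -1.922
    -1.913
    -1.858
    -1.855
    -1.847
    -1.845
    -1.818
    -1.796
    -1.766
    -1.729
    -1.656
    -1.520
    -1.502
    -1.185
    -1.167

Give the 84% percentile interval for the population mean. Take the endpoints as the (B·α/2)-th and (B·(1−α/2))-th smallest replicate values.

α = 0.16; lower rank = 25 × 0.080 = 2; upper rank = 25 × 0.920 = 23.
The 2nd smallest replicate is -2.444; the 23rd is -1.502.

(-2.444, -1.502)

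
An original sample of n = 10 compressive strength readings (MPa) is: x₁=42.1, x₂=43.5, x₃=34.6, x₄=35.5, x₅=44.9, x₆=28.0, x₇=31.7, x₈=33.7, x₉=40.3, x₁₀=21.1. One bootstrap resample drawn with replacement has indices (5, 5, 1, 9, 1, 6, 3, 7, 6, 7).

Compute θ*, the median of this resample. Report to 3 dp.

θ* = 37.450

Resample values: 44.9, 44.9, 42.1, 40.3, 42.1, 28.0, 34.6, 31.7, 28.0, 31.7.
Sorted: 28.0, 28.0, 31.7, 31.7, 34.6, 40.3, 42.1, 42.1, 44.9, 44.9
Median = average of the two middle values = 37.450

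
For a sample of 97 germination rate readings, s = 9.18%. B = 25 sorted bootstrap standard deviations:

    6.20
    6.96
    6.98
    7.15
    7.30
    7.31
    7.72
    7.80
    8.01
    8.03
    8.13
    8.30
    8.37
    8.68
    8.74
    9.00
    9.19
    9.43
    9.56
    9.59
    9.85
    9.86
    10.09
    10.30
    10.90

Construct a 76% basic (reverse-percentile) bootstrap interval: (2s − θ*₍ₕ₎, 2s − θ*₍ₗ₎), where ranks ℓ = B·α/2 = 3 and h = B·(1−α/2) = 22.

Percentile endpoints at ranks 3 and 22: θ*₍3₎ = 6.98, θ*₍22₎ = 9.86.
Basic interval reflects these around s:
  lower = 2 × 9.18 − 9.86 = 8.50
  upper = 2 × 9.18 − 6.98 = 11.38

(8.50, 11.38)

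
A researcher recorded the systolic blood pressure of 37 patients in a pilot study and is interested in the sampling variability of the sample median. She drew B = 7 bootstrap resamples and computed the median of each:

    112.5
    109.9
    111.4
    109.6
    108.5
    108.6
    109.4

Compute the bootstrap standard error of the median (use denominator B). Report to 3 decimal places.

Bootstrap SE is the standard deviation of the 7 replicate medians.
Mean of replicates: (112.5 + 109.9 + 111.4 + 109.6 + 108.5 + 108.6 + 109.4) / 7 = 769.9000 / 7 = 109.9857
Sum of squared deviations: (+2.5143)² + (−0.0857)² + (+1.4143)² + (−0.3857)² + (−1.4857)² + (−1.3857)² + (−0.5857)² = 12.9486
Variance = 12.9486 / 7 = 1.8498
SE* = √1.8498

SE* = 1.360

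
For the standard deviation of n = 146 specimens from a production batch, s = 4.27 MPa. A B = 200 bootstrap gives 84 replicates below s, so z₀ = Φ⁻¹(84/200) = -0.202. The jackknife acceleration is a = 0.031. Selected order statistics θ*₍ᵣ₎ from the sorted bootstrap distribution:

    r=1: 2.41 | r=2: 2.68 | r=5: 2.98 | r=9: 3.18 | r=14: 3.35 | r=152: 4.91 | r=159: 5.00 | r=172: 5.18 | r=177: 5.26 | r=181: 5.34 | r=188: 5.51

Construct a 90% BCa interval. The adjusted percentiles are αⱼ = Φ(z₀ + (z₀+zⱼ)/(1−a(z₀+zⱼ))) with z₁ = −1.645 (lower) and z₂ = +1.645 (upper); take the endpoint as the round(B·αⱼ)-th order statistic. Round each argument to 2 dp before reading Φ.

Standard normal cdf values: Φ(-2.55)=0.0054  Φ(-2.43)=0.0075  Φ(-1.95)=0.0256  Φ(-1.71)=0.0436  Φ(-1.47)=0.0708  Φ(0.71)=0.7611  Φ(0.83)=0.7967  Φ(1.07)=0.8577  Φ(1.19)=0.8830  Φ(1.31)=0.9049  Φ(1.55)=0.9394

(2.98, 5.34)

Lower: z₀ + z₁ = -0.202 + (-1.645) = -1.847; 1 − a(z₀+z₁) = 1 − (0.031)(-1.847) = 1.0573; argument = -0.202 + (-1.847)/1.0573 = -1.9490 → -1.95.
α₁ = Φ(-1.95) = 0.0256; rank = round(200 × 0.0256) = 5; θ*₍5₎ = 2.98.
Upper: z₀ + z₂ = 1.443; 1 − a(z₀+z₂) = 0.9553; argument = 1.3086 → 1.31; α₂ = 0.9049; rank = 181; θ*₍181₎ = 5.34.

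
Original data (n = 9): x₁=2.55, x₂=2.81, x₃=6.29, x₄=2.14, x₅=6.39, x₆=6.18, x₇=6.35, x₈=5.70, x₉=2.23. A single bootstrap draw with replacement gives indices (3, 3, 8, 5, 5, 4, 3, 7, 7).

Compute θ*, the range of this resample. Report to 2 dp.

Resample values: 6.29, 6.29, 5.70, 6.39, 6.39, 2.14, 6.29, 6.35, 6.35.
Range = 6.39 − 2.14 = 4.25

θ* = 4.25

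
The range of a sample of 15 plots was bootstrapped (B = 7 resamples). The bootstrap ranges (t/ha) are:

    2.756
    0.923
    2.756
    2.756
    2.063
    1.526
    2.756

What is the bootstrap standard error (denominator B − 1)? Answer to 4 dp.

Bootstrap SE is the standard deviation of the 7 replicate ranges.
Mean of replicates: (2.756 + 0.923 + 2.756 + 2.756 + 2.063 + 1.526 + 2.756) / 7 = 15.53600 / 7 = 2.21943
Sum of squared deviations: (+0.53657)² + (−1.29643)² + (+0.53657)² + (+0.53657)² + (−0.15643)² + (−0.69343)² + (+0.53657)² = 3.33768
Variance = 3.33768 / 6 = 0.55628
SE* = √0.55628

SE* = 0.7458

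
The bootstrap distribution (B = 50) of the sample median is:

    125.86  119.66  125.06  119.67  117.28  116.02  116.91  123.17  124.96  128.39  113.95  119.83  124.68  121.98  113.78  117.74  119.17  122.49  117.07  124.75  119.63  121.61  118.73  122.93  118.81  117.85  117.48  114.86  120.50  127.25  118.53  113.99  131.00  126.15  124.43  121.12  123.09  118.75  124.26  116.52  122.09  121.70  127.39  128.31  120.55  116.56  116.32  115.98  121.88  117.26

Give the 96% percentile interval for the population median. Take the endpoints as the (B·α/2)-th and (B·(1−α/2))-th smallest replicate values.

Sorted replicates: 113.78, 113.95, 113.99, 114.86, 115.98, 116.02, 116.32, 116.52, 116.56, 116.91, 117.07, 117.26, 117.28, 117.48, 117.74, 117.85, 118.53, 118.73, 118.75, 118.81, 119.17, 119.63, 119.66, 119.67, 119.83, 120.50, 120.55, 121.12, 121.61, 121.70, 121.88, 121.98, 122.09, 122.49, 122.93, 123.09, 123.17, 124.26, 124.43, 124.68, 124.75, 124.96, 125.06, 125.86, 126.15, 127.25, 127.39, 128.31, 128.39, 131.00
α = 0.04; lower rank = 50 × 0.020 = 1; upper rank = 50 × 0.980 = 49.
The 1st smallest replicate is 113.78; the 49th is 128.39.

(113.78, 128.39)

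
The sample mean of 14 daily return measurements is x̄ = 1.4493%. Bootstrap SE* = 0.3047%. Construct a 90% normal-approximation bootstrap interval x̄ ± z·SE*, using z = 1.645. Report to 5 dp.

(0.94807, 1.95053)

Margin = 1.645 × 0.3047 = 0.501232
Interval: 1.4493 ± 0.501232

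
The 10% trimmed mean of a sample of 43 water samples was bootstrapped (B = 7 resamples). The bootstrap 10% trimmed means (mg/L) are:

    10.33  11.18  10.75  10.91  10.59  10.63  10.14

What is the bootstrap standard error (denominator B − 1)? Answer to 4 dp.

SE* = 0.3476

Bootstrap SE is the standard deviation of the 7 replicate 10% trimmed means.
Mean of replicates: (10.33 + 11.18 + 10.75 + 10.91 + 10.59 + 10.63 + 10.14) / 7 = 74.53000 / 7 = 10.64714
Sum of squared deviations: (−0.31714)² + (+0.53286)² + (+0.10286)² + (+0.26286)² + (−0.05714)² + (−0.01714)² + (−0.50714)² = 0.72494
Variance = 0.72494 / 6 = 0.12082
SE* = √0.12082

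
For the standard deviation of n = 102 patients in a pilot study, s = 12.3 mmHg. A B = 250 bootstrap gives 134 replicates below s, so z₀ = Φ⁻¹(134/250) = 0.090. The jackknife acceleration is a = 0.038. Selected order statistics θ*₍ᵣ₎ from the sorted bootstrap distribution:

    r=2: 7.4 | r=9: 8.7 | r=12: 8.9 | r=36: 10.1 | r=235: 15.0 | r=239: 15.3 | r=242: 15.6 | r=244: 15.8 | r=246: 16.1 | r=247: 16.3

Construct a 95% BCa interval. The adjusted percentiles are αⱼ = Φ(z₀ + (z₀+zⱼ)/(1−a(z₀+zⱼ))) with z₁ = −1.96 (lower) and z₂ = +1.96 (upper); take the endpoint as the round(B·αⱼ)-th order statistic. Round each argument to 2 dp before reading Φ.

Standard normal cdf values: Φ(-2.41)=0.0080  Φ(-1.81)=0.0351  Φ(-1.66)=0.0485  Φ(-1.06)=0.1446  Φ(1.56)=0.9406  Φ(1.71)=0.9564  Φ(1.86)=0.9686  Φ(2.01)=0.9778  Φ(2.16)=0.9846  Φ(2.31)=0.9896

(8.9, 16.3)

Lower: z₀ + z₁ = 0.090 + (-1.960) = -1.870; 1 − a(z₀+z₁) = 1 − (0.038)(-1.870) = 1.0711; argument = 0.090 + (-1.870)/1.0711 = -1.6559 → -1.66.
α₁ = Φ(-1.66) = 0.0485; rank = round(250 × 0.0485) = 12; θ*₍12₎ = 8.9.
Upper: z₀ + z₂ = 2.050; 1 − a(z₀+z₂) = 0.9221; argument = 2.3132 → 2.31; α₂ = 0.9896; rank = 247; θ*₍247₎ = 16.3.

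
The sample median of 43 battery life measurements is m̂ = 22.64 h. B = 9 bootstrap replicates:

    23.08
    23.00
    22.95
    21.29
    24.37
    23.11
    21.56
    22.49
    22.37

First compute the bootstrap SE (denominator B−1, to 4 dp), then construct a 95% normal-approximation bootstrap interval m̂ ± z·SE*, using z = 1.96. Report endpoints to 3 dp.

(20.847, 24.433)

Mean of replicates = 22.6911; sum of squared deviations = 6.6939; SE* = √(6.6939/8) = 0.9147
Margin = 1.96 × 0.9147 = 1.7928
Interval: 22.64 ± 1.7928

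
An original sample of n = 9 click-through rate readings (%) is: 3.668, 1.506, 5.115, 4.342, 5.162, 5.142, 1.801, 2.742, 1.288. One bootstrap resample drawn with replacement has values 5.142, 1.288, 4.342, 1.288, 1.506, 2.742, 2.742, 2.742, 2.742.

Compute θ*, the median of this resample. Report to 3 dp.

θ* = 2.742

Sorted: 1.288, 1.288, 1.506, 2.742, 2.742, 2.742, 2.742, 4.342, 5.142
Median = middle value = 2.742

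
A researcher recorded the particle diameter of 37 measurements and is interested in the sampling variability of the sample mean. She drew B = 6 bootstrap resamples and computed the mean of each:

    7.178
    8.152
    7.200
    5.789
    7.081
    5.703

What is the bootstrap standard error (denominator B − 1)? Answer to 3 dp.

SE* = 0.940

Bootstrap SE is the standard deviation of the 6 replicate means.
Mean of replicates: (7.178 + 8.152 + 7.200 + 5.789 + 7.081 + 5.703) / 6 = 41.1030 / 6 = 6.8505
Sum of squared deviations: (+0.3275)² + (+1.3015)² + (+0.3495)² + (−1.0615)² + (+0.2305)² + (−1.1475)² = 4.4200
Variance = 4.4200 / 5 = 0.8840
SE* = √0.8840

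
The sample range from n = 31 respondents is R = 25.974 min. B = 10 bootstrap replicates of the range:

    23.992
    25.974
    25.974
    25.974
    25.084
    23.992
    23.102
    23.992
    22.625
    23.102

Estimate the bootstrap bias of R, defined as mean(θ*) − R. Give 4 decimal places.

mean(θ*) = (23.992 + 25.974 + 25.974 + 25.974 + 25.084 + 23.992 + 23.102 + 23.992 + 22.625 + 23.102) / 10 = 24.38110
bias = 24.38110 − 25.974

bias = −1.5929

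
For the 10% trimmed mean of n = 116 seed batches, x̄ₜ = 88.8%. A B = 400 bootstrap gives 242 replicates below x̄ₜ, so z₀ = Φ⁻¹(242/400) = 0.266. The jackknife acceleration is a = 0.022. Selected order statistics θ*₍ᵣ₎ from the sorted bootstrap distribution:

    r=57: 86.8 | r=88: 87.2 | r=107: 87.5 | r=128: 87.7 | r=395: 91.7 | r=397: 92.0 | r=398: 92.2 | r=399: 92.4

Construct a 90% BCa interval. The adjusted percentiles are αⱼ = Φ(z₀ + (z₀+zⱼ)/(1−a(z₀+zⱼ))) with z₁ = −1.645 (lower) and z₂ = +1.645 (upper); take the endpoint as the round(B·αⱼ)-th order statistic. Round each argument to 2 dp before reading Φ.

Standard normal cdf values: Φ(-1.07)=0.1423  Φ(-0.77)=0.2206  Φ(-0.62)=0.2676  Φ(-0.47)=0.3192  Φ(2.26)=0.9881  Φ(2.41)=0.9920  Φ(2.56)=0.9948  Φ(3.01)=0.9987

(86.8, 91.7)

Lower: z₀ + z₁ = 0.266 + (-1.645) = -1.379; 1 − a(z₀+z₁) = 1 − (0.022)(-1.379) = 1.0303; argument = 0.266 + (-1.379)/1.0303 = -1.0724 → -1.07.
α₁ = Φ(-1.07) = 0.1423; rank = round(400 × 0.1423) = 57; θ*₍57₎ = 86.8.
Upper: z₀ + z₂ = 1.911; 1 − a(z₀+z₂) = 0.9580; argument = 2.2609 → 2.26; α₂ = 0.9881; rank = 395; θ*₍395₎ = 91.7.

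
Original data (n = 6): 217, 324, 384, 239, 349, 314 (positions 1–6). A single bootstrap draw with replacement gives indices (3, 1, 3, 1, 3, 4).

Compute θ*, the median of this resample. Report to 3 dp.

Resample values: 384, 217, 384, 217, 384, 239.
Sorted: 217, 217, 239, 384, 384, 384
Median = average of the two middle values = 311.500

θ* = 311.500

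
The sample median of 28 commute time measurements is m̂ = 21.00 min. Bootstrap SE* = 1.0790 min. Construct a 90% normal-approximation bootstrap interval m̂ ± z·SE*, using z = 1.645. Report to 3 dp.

Margin = 1.645 × 1.0790 = 1.7750
Interval: 21.00 ± 1.7750

(19.225, 22.775)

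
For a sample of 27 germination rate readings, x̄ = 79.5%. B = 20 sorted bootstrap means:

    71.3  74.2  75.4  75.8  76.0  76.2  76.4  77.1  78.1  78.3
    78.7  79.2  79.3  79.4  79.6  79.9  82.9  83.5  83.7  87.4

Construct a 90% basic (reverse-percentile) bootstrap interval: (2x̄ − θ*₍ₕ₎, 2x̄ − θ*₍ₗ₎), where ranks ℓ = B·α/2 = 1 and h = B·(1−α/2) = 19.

Percentile endpoints at ranks 1 and 19: θ*₍1₎ = 71.3, θ*₍19₎ = 83.7.
Basic interval reflects these around x̄:
  lower = 2 × 79.5 − 83.7 = 75.3
  upper = 2 × 79.5 − 71.3 = 87.7

(75.3, 87.7)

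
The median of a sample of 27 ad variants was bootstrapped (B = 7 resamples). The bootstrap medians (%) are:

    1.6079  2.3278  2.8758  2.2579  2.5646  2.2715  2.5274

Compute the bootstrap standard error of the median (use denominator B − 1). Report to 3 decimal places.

Bootstrap SE is the standard deviation of the 7 replicate medians.
Mean of replicates: (1.6079 + 2.3278 + 2.8758 + 2.2579 + 2.5646 + 2.2715 + 2.5274) / 7 = 16.43290 / 7 = 2.34756
Sum of squared deviations: (−0.73966)² + (−0.01976)² + (+0.52824)² + (−0.08966)² + (+0.21704)² + (−0.07606)² + (+0.17984)² = 0.91980
Variance = 0.91980 / 6 = 0.15330
SE* = √0.15330

SE* = 0.392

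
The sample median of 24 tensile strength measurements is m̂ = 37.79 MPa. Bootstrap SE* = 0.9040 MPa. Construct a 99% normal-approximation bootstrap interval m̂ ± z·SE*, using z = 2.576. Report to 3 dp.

Margin = 2.576 × 0.9040 = 2.3287
Interval: 37.79 ± 2.3287

(35.461, 40.119)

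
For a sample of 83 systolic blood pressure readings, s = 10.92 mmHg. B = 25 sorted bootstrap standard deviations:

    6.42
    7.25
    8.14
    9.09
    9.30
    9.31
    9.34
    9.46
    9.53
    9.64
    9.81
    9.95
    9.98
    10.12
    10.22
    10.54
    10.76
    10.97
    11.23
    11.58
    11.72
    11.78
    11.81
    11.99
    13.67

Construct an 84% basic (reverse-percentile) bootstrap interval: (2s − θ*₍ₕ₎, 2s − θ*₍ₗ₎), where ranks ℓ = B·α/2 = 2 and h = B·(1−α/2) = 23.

Percentile endpoints at ranks 2 and 23: θ*₍2₎ = 7.25, θ*₍23₎ = 11.81.
Basic interval reflects these around s:
  lower = 2 × 10.92 − 11.81 = 10.03
  upper = 2 × 10.92 − 7.25 = 14.59

(10.03, 14.59)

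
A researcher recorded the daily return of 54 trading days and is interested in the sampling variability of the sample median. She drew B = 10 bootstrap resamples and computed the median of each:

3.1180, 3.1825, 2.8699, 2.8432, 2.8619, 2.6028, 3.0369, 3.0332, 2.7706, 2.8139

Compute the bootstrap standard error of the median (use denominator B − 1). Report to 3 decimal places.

SE* = 0.176

Bootstrap SE is the standard deviation of the 10 replicate medians.
Mean of replicates: (3.1180 + 3.1825 + 2.8699 + 2.8432 + 2.8619 + 2.6028 + 3.0369 + 3.0332 + 2.7706 + 2.8139) / 10 = 29.13290 / 10 = 2.91329
Sum of squared deviations: (+0.20471)² + (+0.26921)² + (−0.04339)² + (−0.07009)² + (−0.05139)² + (−0.31049)² + (+0.12361)² + (+0.11991)² + (−0.14269)² + (−0.09939)² = 0.28012
Variance = 0.28012 / 9 = 0.03112
SE* = √0.03112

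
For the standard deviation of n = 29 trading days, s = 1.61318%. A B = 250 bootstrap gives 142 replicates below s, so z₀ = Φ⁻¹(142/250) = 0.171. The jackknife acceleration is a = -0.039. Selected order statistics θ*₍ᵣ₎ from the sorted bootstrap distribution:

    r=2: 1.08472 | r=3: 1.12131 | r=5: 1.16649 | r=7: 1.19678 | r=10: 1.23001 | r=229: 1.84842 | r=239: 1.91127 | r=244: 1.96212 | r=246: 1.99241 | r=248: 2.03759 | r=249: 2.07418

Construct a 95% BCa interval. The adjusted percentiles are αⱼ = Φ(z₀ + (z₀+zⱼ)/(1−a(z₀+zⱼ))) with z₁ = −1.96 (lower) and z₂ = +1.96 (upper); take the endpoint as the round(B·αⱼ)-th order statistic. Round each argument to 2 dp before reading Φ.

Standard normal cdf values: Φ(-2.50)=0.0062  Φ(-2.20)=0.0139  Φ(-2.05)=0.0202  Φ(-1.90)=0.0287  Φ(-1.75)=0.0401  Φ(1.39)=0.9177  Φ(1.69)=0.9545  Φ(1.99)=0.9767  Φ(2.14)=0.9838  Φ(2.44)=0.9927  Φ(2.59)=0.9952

Lower: z₀ + z₁ = 0.171 + (-1.960) = -1.789; 1 − a(z₀+z₁) = 1 − (-0.039)(-1.789) = 0.9302; argument = 0.171 + (-1.789)/0.9302 = -1.7522 → -1.75.
α₁ = Φ(-1.75) = 0.0401; rank = round(250 × 0.0401) = 10; θ*₍10₎ = 1.23001.
Upper: z₀ + z₂ = 2.131; 1 − a(z₀+z₂) = 1.0831; argument = 2.1385 → 2.14; α₂ = 0.9838; rank = 246; θ*₍246₎ = 1.99241.

(1.23001, 1.99241)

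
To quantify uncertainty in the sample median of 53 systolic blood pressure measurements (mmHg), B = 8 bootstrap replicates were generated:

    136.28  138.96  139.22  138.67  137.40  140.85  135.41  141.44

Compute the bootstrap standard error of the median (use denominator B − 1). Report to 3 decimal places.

SE* = 2.091

Bootstrap SE is the standard deviation of the 8 replicate medians.
Mean of replicates: (136.28 + 138.96 + 139.22 + 138.67 + 137.40 + 140.85 + 135.41 + 141.44) / 8 = 1108.2300 / 8 = 138.5288
Sum of squared deviations: (−2.2488)² + (+0.4313)² + (+0.6912)² + (+0.1412)² + (−1.1287)² + (+2.3212)² + (−3.1188)² + (+2.9112)² = 30.6049
Variance = 30.6049 / 7 = 4.3721
SE* = √4.3721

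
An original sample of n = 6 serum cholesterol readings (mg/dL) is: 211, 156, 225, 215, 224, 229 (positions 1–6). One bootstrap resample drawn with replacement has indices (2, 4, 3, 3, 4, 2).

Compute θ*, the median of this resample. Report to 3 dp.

θ* = 215.000

Resample values: 156, 215, 225, 225, 215, 156.
Sorted: 156, 156, 215, 215, 225, 225
Median = average of the two middle values = 215.000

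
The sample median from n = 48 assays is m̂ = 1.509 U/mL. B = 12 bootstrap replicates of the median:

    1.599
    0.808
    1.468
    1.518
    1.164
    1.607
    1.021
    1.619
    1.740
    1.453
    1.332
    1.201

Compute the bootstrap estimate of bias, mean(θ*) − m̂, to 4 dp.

bias = −0.1315

mean(θ*) = (1.599 + 0.808 + 1.468 + 1.518 + 1.164 + 1.607 + 1.021 + 1.619 + 1.740 + 1.453 + 1.332 + 1.201) / 12 = 1.37750
bias = 1.37750 − 1.509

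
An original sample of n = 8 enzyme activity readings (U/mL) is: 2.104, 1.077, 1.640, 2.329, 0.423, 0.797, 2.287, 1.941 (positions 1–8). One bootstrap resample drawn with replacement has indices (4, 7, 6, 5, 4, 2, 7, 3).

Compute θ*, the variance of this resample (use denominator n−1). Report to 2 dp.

Resample values: 2.329, 2.287, 0.797, 0.423, 2.329, 1.077, 2.287, 1.640.
Mean = 1.6461; sum of squared deviations = 4.2951
s² = 4.2951 / 7 = 0.6136

θ* = 0.61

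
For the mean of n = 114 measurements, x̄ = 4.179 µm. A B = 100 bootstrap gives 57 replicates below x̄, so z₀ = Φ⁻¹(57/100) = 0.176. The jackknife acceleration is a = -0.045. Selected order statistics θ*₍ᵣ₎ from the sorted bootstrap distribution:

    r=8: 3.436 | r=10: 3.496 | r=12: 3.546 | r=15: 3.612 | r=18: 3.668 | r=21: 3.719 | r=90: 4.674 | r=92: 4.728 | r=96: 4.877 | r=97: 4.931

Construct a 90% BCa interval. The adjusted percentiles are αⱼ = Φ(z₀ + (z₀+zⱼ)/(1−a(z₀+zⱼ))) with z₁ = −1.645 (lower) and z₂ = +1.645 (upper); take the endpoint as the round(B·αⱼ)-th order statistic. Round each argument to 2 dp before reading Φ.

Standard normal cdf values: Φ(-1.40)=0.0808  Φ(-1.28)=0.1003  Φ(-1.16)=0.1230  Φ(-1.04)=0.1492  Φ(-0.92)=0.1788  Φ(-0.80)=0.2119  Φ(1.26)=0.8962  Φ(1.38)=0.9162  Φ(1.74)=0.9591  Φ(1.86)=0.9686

Lower: z₀ + z₁ = 0.176 + (-1.645) = -1.469; 1 − a(z₀+z₁) = 1 − (-0.045)(-1.469) = 0.9339; argument = 0.176 + (-1.469)/0.9339 = -1.3970 → -1.40.
α₁ = Φ(-1.40) = 0.0808; rank = round(100 × 0.0808) = 8; θ*₍8₎ = 3.436.
Upper: z₀ + z₂ = 1.821; 1 − a(z₀+z₂) = 1.0819; argument = 1.8591 → 1.86; α₂ = 0.9686; rank = 97; θ*₍97₎ = 4.931.

(3.436, 4.931)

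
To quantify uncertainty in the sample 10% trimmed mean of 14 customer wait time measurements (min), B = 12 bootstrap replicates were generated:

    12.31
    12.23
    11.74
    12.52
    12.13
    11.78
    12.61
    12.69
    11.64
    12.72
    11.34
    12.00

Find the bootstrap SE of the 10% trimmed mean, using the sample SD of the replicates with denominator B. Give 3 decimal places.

SE* = 0.432

Bootstrap SE is the standard deviation of the 12 replicate 10% trimmed means.
Mean of replicates: (12.31 + 12.23 + 11.74 + 12.52 + 12.13 + 11.78 + 12.61 + 12.69 + 11.64 + 12.72 + 11.34 + 12.00) / 12 = 145.7100 / 12 = 12.1425
Sum of squared deviations: (+0.1675)² + (+0.0875)² + (−0.4025)² + (+0.3775)² + (−0.0125)² + (−0.3625)² + (+0.4675)² + (+0.5475)² + (−0.5025)² + (+0.5775)² + (−0.8025)² + (−0.1425)² = 2.2404
Variance = 2.2404 / 12 = 0.1867
SE* = √0.1867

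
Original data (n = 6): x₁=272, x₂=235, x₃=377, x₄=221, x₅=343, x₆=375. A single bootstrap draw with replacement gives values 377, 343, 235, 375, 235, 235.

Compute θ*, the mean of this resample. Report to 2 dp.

Mean = (377 + 343 + 235 + 375 + 235 + 235) / 6 = 1800.0 / 6 = 300.00

θ* = 300.00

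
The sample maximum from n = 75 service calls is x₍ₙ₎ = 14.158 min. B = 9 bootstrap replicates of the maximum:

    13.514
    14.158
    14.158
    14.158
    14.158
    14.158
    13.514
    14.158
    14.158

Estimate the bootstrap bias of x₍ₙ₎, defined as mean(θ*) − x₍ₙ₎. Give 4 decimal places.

mean(θ*) = (13.514 + 14.158 + 14.158 + 14.158 + 14.158 + 14.158 + 13.514 + 14.158 + 14.158) / 9 = 14.01489
bias = 14.01489 − 14.158

bias = −0.1431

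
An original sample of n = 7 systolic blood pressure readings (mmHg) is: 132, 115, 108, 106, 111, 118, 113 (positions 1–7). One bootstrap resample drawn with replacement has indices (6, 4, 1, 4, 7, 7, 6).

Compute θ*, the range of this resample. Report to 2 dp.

θ* = 26.00

Resample values: 118, 106, 132, 106, 113, 113, 118.
Range = 132 − 106 = 26.00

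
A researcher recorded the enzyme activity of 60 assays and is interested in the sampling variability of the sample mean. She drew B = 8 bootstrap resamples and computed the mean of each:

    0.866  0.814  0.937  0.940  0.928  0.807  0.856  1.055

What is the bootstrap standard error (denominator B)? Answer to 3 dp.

Bootstrap SE is the standard deviation of the 8 replicate means.
Mean of replicates: (0.866 + 0.814 + 0.937 + 0.940 + 0.928 + 0.807 + 0.856 + 1.055) / 8 = 7.2030 / 8 = 0.9004
Sum of squared deviations: (−0.0344)² + (−0.0864)² + (+0.0366)² + (+0.0396)² + (+0.0276)² + (−0.0934)² + (−0.0444)² + (+0.1546)² = 0.0469
Variance = 0.0469 / 8 = 0.0059
SE* = √0.0059

SE* = 0.077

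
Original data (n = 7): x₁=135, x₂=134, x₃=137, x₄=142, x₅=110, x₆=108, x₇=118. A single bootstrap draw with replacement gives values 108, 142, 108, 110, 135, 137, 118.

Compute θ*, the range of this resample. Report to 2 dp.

θ* = 34.00

Range = 142 − 108 = 34.00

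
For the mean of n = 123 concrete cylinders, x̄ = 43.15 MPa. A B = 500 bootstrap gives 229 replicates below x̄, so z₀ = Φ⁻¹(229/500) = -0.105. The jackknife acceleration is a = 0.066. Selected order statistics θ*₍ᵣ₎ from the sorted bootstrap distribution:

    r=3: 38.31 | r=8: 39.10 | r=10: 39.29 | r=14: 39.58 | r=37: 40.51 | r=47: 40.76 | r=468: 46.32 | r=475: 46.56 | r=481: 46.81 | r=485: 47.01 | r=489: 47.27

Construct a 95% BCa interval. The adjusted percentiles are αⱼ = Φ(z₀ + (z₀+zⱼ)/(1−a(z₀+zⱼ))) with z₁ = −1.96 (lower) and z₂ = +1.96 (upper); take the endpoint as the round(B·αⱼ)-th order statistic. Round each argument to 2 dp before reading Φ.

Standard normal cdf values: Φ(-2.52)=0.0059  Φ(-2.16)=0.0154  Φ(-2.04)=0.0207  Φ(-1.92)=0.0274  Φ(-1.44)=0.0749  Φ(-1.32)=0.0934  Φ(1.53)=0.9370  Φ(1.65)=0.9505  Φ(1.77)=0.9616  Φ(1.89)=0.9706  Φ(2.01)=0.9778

(39.58, 47.27)

Lower: z₀ + z₁ = -0.105 + (-1.960) = -2.065; 1 − a(z₀+z₁) = 1 − (0.066)(-2.065) = 1.1363; argument = -0.105 + (-2.065)/1.1363 = -1.9223 → -1.92.
α₁ = Φ(-1.92) = 0.0274; rank = round(500 × 0.0274) = 14; θ*₍14₎ = 39.58.
Upper: z₀ + z₂ = 1.855; 1 − a(z₀+z₂) = 0.8776; argument = 2.0088 → 2.01; α₂ = 0.9778; rank = 489; θ*₍489₎ = 47.27.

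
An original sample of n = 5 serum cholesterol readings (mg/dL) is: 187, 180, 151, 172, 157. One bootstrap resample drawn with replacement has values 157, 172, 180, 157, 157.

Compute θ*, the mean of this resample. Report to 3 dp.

θ* = 164.600

Mean = (157 + 172 + 180 + 157 + 157) / 5 = 823.0 / 5 = 164.600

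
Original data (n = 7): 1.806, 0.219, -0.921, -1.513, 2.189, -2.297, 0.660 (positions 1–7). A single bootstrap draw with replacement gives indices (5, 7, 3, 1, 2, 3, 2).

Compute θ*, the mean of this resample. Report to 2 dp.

θ* = 0.46

Resample values: 2.189, 0.660, -0.921, 1.806, 0.219, -0.921, 0.219.
Mean = (2.189 + 0.660 + (-0.921) + 1.806 + 0.219 + (-0.921) + 0.219) / 7 = 3.2510 / 7 = 0.46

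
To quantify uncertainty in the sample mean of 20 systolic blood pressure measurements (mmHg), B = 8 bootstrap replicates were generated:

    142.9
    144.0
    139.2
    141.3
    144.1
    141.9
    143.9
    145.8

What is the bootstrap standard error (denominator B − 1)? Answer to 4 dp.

SE* = 2.0462

Bootstrap SE is the standard deviation of the 8 replicate means.
Mean of replicates: (142.9 + 144.0 + 139.2 + 141.3 + 144.1 + 141.9 + 143.9 + 145.8) / 8 = 1143.10000 / 8 = 142.88750
Sum of squared deviations: (+0.01250)² + (+1.11250)² + (−3.68750)² + (−1.58750)² + (+1.21250)² + (−0.98750)² + (+1.01250)² + (+2.91250)² = 29.30875
Variance = 29.30875 / 7 = 4.18696
SE* = √4.18696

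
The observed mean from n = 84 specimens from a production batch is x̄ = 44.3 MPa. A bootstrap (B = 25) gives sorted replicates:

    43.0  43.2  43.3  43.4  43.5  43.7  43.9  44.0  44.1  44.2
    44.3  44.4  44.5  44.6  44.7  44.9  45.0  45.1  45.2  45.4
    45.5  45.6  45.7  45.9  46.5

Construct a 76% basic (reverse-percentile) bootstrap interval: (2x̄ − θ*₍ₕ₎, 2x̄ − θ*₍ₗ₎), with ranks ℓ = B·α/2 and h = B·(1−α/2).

Percentile endpoints at ranks 3 and 22: θ*₍3₎ = 43.3, θ*₍22₎ = 45.6.
Basic interval reflects these around x̄:
  lower = 2 × 44.3 − 45.6 = 43.0
  upper = 2 × 44.3 − 43.3 = 45.3

(43.0, 45.3)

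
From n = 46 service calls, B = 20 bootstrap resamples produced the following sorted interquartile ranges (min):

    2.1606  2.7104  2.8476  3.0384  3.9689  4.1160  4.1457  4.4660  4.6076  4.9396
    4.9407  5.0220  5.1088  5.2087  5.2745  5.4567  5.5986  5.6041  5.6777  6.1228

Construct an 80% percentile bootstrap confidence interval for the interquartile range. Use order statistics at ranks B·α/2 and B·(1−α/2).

(2.7104, 5.6041)

α = 0.20; lower rank = 20 × 0.100 = 2; upper rank = 20 × 0.900 = 18.
The 2nd smallest replicate is 2.7104; the 18th is 5.6041.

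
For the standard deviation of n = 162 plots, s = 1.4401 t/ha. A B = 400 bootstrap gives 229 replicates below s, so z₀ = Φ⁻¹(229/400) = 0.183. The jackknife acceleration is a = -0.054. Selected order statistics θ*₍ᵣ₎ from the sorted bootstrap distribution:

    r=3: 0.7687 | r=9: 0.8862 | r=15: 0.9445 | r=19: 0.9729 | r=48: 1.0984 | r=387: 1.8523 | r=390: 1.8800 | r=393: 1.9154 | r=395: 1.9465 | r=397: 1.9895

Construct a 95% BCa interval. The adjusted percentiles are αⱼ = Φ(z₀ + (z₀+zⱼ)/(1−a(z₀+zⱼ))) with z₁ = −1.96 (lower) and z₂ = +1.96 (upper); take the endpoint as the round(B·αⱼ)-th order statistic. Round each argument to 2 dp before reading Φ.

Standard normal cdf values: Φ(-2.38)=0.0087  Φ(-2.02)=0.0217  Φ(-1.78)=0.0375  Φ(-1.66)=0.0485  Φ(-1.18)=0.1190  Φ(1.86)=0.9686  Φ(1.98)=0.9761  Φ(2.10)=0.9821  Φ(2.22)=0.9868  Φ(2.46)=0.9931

Lower: z₀ + z₁ = 0.183 + (-1.960) = -1.777; 1 − a(z₀+z₁) = 1 − (-0.054)(-1.777) = 0.9040; argument = 0.183 + (-1.777)/0.9040 = -1.7826 → -1.78.
α₁ = Φ(-1.78) = 0.0375; rank = round(400 × 0.0375) = 15; θ*₍15₎ = 0.9445.
Upper: z₀ + z₂ = 2.143; 1 − a(z₀+z₂) = 1.1157; argument = 2.1037 → 2.10; α₂ = 0.9821; rank = 393; θ*₍393₎ = 1.9154.

(0.9445, 1.9154)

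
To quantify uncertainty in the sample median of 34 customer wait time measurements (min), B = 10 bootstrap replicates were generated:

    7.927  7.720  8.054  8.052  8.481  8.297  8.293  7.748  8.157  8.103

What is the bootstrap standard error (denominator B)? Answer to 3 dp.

SE* = 0.229

Bootstrap SE is the standard deviation of the 10 replicate medians.
Mean of replicates: (7.927 + 7.720 + 8.054 + 8.052 + 8.481 + 8.297 + 8.293 + 7.748 + 8.157 + 8.103) / 10 = 80.8320 / 10 = 8.0832
Sum of squared deviations: (−0.1562)² + (−0.3632)² + (−0.0292)² + (−0.0312)² + (+0.3978)² + (+0.2138)² + (+0.2098)² + (−0.3352)² + (+0.0738)² + (+0.0198)² = 0.5243
Variance = 0.5243 / 10 = 0.0524
SE* = √0.0524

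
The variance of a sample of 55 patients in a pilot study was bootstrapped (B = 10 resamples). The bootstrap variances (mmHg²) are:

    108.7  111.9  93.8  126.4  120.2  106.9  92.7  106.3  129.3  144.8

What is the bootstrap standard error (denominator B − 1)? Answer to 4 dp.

SE* = 16.2575

Bootstrap SE is the standard deviation of the 10 replicate variances.
Mean of replicates: (108.7 + 111.9 + 93.8 + 126.4 + 120.2 + 106.9 + 92.7 + 106.3 + 129.3 + 144.8) / 10 = 1141.00000 / 10 = 114.10000
Sum of squared deviations: (−5.40000)² + (−2.20000)² + (−20.30000)² + (+12.30000)² + (+6.10000)² + (−7.20000)² + (−21.40000)² + (−7.80000)² + (+15.20000)² + (+30.70000)² = 2378.76000
Variance = 2378.76000 / 9 = 264.30667
SE* = √264.30667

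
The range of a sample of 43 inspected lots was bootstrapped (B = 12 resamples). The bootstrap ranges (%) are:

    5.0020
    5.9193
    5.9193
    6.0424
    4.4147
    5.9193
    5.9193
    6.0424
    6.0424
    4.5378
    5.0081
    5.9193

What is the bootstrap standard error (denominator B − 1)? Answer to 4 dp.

Bootstrap SE is the standard deviation of the 12 replicate ranges.
Mean of replicates: (5.0020 + 5.9193 + 5.9193 + 6.0424 + 4.4147 + 5.9193 + 5.9193 + 6.0424 + 6.0424 + 4.5378 + 5.0081 + 5.9193) / 12 = 66.68630 / 12 = 5.55719
Sum of squared deviations: (−0.55519)² + (+0.36211)² + (+0.36211)² + (+0.48521)² + (−1.14249)² + (+0.36211)² + (+0.36211)² + (+0.48521)² + (+0.48521)² + (−1.01939)² + (−0.54909)² + (+0.36211)² = 4.31608
Variance = 4.31608 / 11 = 0.39237
SE* = √0.39237

SE* = 0.6264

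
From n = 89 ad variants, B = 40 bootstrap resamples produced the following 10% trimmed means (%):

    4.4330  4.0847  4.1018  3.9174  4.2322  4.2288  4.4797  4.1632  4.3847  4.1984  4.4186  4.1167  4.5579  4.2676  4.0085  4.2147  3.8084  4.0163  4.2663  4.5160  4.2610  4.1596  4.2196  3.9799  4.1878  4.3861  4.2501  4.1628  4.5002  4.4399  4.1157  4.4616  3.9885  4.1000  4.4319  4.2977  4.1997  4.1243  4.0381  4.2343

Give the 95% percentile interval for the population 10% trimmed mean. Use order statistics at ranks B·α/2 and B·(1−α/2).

Sorted replicates: 3.8084, 3.9174, 3.9799, 3.9885, 4.0085, 4.0163, 4.0381, 4.0847, 4.1000, 4.1018, 4.1157, 4.1167, 4.1243, 4.1596, 4.1628, 4.1632, 4.1878, 4.1984, 4.1997, 4.2147, 4.2196, 4.2288, 4.2322, 4.2343, 4.2501, 4.2610, 4.2663, 4.2676, 4.2977, 4.3847, 4.3861, 4.4186, 4.4319, 4.4330, 4.4399, 4.4616, 4.4797, 4.5002, 4.5160, 4.5579
α = 0.05; lower rank = 40 × 0.025 = 1; upper rank = 40 × 0.975 = 39.
The 1st smallest replicate is 3.8084; the 39th is 4.5160.

(3.8084, 4.5160)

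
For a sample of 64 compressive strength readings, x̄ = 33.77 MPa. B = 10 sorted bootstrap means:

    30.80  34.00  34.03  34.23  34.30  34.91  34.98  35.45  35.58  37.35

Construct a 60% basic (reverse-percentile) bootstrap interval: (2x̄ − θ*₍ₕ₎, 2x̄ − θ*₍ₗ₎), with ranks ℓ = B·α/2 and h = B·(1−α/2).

Percentile endpoints at ranks 2 and 8: θ*₍2₎ = 34.00, θ*₍8₎ = 35.45.
Basic interval reflects these around x̄:
  lower = 2 × 33.77 − 35.45 = 32.09
  upper = 2 × 33.77 − 34.00 = 33.54

(32.09, 33.54)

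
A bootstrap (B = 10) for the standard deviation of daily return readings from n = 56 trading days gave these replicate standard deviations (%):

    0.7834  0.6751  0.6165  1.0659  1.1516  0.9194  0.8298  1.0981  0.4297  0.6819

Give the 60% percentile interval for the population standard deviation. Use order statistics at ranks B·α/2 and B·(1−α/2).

(0.6165, 1.0659)

Sorted replicates: 0.4297, 0.6165, 0.6751, 0.6819, 0.7834, 0.8298, 0.9194, 1.0659, 1.0981, 1.1516
α = 0.40; lower rank = 10 × 0.200 = 2; upper rank = 10 × 0.800 = 8.
The 2nd smallest replicate is 0.6165; the 8th is 1.0659.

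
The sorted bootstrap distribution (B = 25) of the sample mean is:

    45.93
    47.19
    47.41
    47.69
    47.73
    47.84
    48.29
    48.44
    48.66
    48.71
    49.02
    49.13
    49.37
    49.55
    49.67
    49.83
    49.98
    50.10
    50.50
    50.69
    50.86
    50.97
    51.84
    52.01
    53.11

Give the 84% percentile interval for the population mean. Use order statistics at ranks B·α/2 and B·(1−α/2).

(47.19, 51.84)

α = 0.16; lower rank = 25 × 0.080 = 2; upper rank = 25 × 0.920 = 23.
The 2nd smallest replicate is 47.19; the 23rd is 51.84.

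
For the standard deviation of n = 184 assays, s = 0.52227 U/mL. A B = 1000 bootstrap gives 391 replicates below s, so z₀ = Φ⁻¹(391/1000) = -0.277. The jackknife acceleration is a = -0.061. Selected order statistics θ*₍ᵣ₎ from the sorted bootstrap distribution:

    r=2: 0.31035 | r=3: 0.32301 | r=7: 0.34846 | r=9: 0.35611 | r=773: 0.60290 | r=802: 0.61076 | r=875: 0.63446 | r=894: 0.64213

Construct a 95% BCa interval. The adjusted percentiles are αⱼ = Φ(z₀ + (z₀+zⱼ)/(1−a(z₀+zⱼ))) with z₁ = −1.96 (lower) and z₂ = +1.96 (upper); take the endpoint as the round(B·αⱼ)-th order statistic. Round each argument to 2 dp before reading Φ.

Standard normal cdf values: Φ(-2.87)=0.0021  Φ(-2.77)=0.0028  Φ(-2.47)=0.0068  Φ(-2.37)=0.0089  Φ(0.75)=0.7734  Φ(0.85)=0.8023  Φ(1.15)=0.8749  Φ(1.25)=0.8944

Lower: z₀ + z₁ = -0.277 + (-1.960) = -2.237; 1 − a(z₀+z₁) = 1 − (-0.061)(-2.237) = 0.8635; argument = -0.277 + (-2.237)/0.8635 = -2.8675 → -2.87.
α₁ = Φ(-2.87) = 0.0021; rank = round(1000 × 0.0021) = 2; θ*₍2₎ = 0.31035.
Upper: z₀ + z₂ = 1.683; 1 − a(z₀+z₂) = 1.1027; argument = 1.2493 → 1.25; α₂ = 0.8944; rank = 894; θ*₍894₎ = 0.64213.

(0.31035, 0.64213)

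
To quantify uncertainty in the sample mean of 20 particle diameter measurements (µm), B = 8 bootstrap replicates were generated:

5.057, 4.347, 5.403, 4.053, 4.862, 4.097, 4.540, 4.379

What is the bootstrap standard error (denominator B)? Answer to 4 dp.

SE* = 0.4459

Bootstrap SE is the standard deviation of the 8 replicate means.
Mean of replicates: (5.057 + 4.347 + 5.403 + 4.053 + 4.862 + 4.097 + 4.540 + 4.379) / 8 = 36.73800 / 8 = 4.59225
Sum of squared deviations: (+0.46475)² + (−0.24525)² + (+0.81075)² + (−0.53925)² + (+0.26975)² + (−0.49525)² + (−0.05225)² + (−0.21325)² = 1.59049
Variance = 1.59049 / 8 = 0.19881
SE* = √0.19881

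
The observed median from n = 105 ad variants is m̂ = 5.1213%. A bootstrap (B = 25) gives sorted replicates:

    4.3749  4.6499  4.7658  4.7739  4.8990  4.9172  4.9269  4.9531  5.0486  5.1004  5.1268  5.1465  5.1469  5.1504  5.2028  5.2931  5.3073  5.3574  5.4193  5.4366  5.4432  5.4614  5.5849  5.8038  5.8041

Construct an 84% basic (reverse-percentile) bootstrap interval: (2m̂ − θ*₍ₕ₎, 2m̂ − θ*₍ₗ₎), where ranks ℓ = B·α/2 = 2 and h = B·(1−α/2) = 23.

Percentile endpoints at ranks 2 and 23: θ*₍2₎ = 4.6499, θ*₍23₎ = 5.5849.
Basic interval reflects these around m̂:
  lower = 2 × 5.1213 − 5.5849 = 4.6577
  upper = 2 × 5.1213 − 4.6499 = 5.5927

(4.6577, 5.5927)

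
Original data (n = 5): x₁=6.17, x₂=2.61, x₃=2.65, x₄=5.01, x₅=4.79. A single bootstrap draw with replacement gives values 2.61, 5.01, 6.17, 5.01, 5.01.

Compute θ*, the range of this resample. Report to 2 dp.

Range = 6.17 − 2.61 = 3.56

θ* = 3.56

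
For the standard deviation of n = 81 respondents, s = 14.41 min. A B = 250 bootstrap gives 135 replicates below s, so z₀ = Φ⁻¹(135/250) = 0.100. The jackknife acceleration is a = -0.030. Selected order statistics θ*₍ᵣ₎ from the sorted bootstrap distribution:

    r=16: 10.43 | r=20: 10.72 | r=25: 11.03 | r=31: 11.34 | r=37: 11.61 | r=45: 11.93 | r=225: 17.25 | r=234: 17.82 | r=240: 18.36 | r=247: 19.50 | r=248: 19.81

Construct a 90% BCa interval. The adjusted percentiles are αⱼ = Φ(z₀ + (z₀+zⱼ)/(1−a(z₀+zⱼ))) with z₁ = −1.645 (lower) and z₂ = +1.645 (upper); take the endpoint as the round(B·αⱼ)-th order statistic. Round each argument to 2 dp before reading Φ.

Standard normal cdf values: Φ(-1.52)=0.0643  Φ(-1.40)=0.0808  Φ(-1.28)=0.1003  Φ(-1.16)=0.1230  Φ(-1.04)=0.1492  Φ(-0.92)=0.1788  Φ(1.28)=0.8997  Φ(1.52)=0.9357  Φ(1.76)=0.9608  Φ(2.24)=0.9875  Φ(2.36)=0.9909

(10.43, 18.36)

Lower: z₀ + z₁ = 0.100 + (-1.645) = -1.545; 1 − a(z₀+z₁) = 1 − (-0.030)(-1.545) = 0.9536; argument = 0.100 + (-1.545)/0.9536 = -1.5201 → -1.52.
α₁ = Φ(-1.52) = 0.0643; rank = round(250 × 0.0643) = 16; θ*₍16₎ = 10.43.
Upper: z₀ + z₂ = 1.745; 1 − a(z₀+z₂) = 1.0523; argument = 1.7582 → 1.76; α₂ = 0.9608; rank = 240; θ*₍240₎ = 18.36.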